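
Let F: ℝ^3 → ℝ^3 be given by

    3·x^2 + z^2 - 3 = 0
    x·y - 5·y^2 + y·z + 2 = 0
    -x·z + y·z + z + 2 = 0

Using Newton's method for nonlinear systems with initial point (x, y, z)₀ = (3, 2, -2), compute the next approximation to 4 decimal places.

(0.3750, 0.3750, -6.8125)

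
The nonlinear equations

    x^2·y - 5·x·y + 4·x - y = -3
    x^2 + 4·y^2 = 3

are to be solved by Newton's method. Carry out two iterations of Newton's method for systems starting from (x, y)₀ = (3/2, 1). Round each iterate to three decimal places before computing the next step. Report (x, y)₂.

(4.459, 0.592)

At (3/2, 1): F = (2.750, 3.250).
Jacobian J = [[2·x·y - 5·y + 4, x^2 - 5·x - 1], [2·x, 8·y]].
At the point, J = [[2.000, -6.250], [3.000, 8.000]] (det J = 34.750).
Solving J·Δ = −F gives Δ = (-1.218, 0.050).
Then the next iterate is (x, y)₁ = (0.282, 1.050).
Round to (0.282, 1.050) and repeat: F = (1.68100, 1.48952), J = [[-0.65780, -2.33048], [0.564, 8.400]].
Δ = (4.177, -0.458), so (x, y)₂ = (4.459, 0.592).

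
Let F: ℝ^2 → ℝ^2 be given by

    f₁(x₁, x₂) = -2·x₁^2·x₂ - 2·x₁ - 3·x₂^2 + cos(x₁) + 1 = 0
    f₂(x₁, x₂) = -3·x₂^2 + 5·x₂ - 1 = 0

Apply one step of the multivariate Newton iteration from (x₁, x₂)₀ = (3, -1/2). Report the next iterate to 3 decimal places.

At (3, -1/2): F = (2.26001, -4.250).
Jacobian J = [[-4·x₁·x₂ - sin(x₁) - 2, -2·x₁^2 - 6·x₂], [0, -6·x₂ + 5]].
At the point, J = [[3.85888, -15.000], [0.000, 8.000]] (det J = 30.87104).
Solving J·Δ = −F gives Δ = (1.479, 0.531).
Then the next iterate is (x₁, x₂)₁ = (4.479, 0.031).

(4.479, 0.031)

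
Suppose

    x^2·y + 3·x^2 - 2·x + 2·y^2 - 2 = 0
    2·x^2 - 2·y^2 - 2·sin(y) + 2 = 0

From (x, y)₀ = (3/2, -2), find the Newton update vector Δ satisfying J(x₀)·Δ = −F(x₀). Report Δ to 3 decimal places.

(-1.112, 0.720)

At (3/2, -2): F = (5.250, 0.31859).
Jacobian J = [[2·x·y + 6·x - 2, x^2 + 4·y], [4·x, -4·y - 2·cos(y)]].
At the point, J = [[1.000, -5.750], [6.000, 8.83229]] (det J = 43.33229).
Solving J·Δ = −F gives Δ = (-1.112, 0.720).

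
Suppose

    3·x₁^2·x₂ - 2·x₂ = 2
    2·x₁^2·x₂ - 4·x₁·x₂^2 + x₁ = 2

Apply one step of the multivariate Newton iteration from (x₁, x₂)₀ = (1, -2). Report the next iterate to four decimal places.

(0.7358, -1.1710)

At (1, -2): F = (-4.0000, -21.0000).
Jacobian J = [[6·x₁·x₂, 3·x₁^2 - 2], [4·x₁·x₂ - 4·x₂^2 + 1, 2·x₁^2 - 8·x₁·x₂]].
At the point, J = [[-12.0000, 1.0000], [-23.0000, 18.0000]] (det J = -193.0000).
Solving J·Δ = −F gives Δ = (-0.2642, 0.8290).
Then the next iterate is (x₁, x₂)₁ = (0.7358, -1.1710).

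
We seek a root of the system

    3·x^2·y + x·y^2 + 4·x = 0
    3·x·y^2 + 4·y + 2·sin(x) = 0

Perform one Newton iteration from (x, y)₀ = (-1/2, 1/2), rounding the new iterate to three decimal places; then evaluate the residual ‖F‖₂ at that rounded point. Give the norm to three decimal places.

At (-1/2, 1/2): F = (-1.750, 0.66615).
Jacobian J = [[6·x·y + y^2 + 4, 3·x^2 + 2·x·y], [3·y^2 + 2·cos(x), 6·x·y + 4]].
At the point, J = [[2.750, 0.250], [2.50517, 2.500]] (det J = 6.24871).
Solving J·Δ = −F gives Δ = (0.727, -0.995).
Then the next iterate is (x, y)₁ = (0.227, -0.495).
Re-evaluating at (0.227, -0.495): F = (0.88710, -1.36303), so ‖F‖₂ = 1.626.

1.626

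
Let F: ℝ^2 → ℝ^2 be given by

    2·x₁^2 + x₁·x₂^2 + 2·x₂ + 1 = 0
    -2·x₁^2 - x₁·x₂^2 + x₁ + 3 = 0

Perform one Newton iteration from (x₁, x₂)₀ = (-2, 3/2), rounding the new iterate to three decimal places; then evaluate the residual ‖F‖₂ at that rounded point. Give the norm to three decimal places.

54.004

At (-2, 3/2): F = (7.500, -2.500).
Jacobian J = [[4·x₁ + x₂^2, 2·x₁·x₂ + 2], [-4·x₁ - x₂^2 + 1, -2·x₁·x₂]].
At the point, J = [[-5.750, -4.000], [6.750, 6.000]] (det J = -7.500).
Solving J·Δ = −F gives Δ = (4.667, -4.833).
Then the next iterate is (x₁, x₂)₁ = (2.667, -3.333).
Re-evaluating at (2.667, -3.333): F = (38.18718, -38.18618), so ‖F‖₂ = 54.004.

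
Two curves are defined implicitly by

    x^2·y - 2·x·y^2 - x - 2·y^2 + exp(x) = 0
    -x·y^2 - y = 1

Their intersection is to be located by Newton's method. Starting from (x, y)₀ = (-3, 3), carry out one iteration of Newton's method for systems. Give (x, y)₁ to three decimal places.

At (-3, 3): F = (66.04979, 23.000).
Jacobian J = [[2·x·y - 2·y^2 + exp(x) - 1, x^2 - 4·x·y - 4·y], [-y^2, -2·x·y - 1]].
At the point, J = [[-36.95021, 33.000], [-9.000, 17.000]] (det J = -331.15362).
Solving J·Δ = −F gives Δ = (1.099, -0.771).
Then the next iterate is (x, y)₁ = (-1.901, 2.229).

(-1.901, 2.229)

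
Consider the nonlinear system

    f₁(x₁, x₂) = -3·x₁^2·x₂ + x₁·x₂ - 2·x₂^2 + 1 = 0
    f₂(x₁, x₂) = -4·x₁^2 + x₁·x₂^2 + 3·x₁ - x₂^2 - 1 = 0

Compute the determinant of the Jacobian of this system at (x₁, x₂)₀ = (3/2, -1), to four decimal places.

J = [[-6·x₁·x₂ + x₂, -3·x₁^2 + x₁ - 4·x₂], [-8·x₁ + x₂^2 + 3, 2·x₁·x₂ - 2·x₂]].
At the point, J = [[8.0000, -1.2500], [-8.0000, -1.0000]].
det J = -18.0000.

-18.0000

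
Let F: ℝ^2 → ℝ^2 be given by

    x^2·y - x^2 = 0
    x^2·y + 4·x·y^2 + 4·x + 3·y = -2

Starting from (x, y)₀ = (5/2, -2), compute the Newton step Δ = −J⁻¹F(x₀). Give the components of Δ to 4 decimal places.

(-0.9208, 0.7900)

At (5/2, -2): F = (-18.7500, 33.5000).
Jacobian J = [[2·x·y - 2·x, x^2], [2·x·y + 4·y^2 + 4, x^2 + 8·x·y + 3]].
At the point, J = [[-15.0000, 6.2500], [10.0000, -30.7500]] (det J = 398.7500).
Solving J·Δ = −F gives Δ = (-0.9208, 0.7900).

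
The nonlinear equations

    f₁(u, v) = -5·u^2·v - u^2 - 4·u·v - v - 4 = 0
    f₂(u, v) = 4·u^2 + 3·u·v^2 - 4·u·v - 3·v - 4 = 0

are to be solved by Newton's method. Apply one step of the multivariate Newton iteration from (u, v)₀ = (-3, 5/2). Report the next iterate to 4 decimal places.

(-1.8718, 1.9735)

At (-3, 5/2): F = (-98.0000, -1.7500).
Jacobian J = [[-10·u·v - 2·u - 4·v, -5·u^2 - 4·u - 1], [8·u + 3·v^2 - 4·v, 6·u·v - 4·u - 3]].
At the point, J = [[71.0000, -34.0000], [-15.2500, -36.0000]] (det J = -3074.5000).
Solving J·Δ = −F gives Δ = (1.1282, -0.5265).
Then the next iterate is (u, v)₁ = (-1.8718, 1.9735).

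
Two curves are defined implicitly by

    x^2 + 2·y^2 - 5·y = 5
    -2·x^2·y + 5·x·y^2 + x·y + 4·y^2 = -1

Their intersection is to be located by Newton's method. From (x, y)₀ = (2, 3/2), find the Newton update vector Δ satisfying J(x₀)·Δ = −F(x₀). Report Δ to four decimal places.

(1.1693, -0.6771)

At (2, 3/2): F = (-4.0000, 23.5000).
Jacobian J = [[2·x, 4·y - 5], [-4·x·y + 5·y^2 + y, -2·x^2 + 10·x·y + x + 8·y]].
At the point, J = [[4.0000, 1.0000], [0.7500, 36.0000]] (det J = 143.2500).
Solving J·Δ = −F gives Δ = (1.1693, -0.6771).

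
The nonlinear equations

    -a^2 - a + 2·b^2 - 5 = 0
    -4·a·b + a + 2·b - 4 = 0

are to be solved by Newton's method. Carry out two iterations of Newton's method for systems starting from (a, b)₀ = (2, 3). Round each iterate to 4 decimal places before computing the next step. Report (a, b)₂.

(0.0335, 1.5410)

At (2, 3): F = (7.0000, -20.0000).
Jacobian J = [[-2·a - 1, 4·b], [-4·b + 1, -4·a + 2]].
At the point, J = [[-5.0000, 12.0000], [-11.0000, -6.0000]] (det J = 162.0000).
Solving J·Δ = −F gives Δ = (-1.2222, -1.0926).
Then the next iterate is (a, b)₁ = (0.7778, 1.9074).
Round to (0.7778, 1.9074) and repeat: F = (0.893577, -5.341703), J = [[-2.5556, 7.6296], [-6.6296, -1.1112]].
Δ = (-0.7443, -0.3664), so (a, b)₂ = (0.0335, 1.5410).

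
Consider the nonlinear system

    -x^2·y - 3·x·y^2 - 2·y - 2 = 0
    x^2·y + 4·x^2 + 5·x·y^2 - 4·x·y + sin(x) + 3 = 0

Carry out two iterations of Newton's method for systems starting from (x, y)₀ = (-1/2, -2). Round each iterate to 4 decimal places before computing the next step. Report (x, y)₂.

(-0.3162, -0.6697)

At (-1/2, -2): F = (8.5000, -10.979426).
Jacobian J = [[-2·x·y - 3·y^2, -x^2 - 6·x·y - 2], [2·x·y + 8·x + 5·y^2 - 4·y + cos(x), x^2 + 10·x·y - 4·x]].
At the point, J = [[-14.0000, -8.2500], [26.877583, 12.2500]] (det J = 50.240056).
Solving J·Δ = −F gives Δ = (-0.2696, 1.4878).
Then the next iterate is (x, y)₁ = (-0.7696, -0.5122).
Round to (-0.7696, -0.5122) and repeat: F = (-0.066521, 1.783646), J = [[-1.575425, -4.957419], [-1.289688, 7.612575]].
Δ = (0.4534, -0.1575), so (x, y)₂ = (-0.3162, -0.6697).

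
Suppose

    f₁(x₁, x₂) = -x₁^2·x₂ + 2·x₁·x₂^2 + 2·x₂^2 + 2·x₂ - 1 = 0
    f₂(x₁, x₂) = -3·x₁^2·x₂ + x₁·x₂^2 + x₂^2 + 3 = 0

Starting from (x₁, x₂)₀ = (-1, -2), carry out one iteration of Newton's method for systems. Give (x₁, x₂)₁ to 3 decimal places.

(-1.000, 1.000)

At (-1, -2): F = (-3.000, 9.000).
Jacobian J = [[-2·x₁·x₂ + 2·x₂^2, -x₁^2 + 4·x₁·x₂ + 4·x₂ + 2], [-6·x₁·x₂ + x₂^2, -3·x₁^2 + 2·x₁·x₂ + 2·x₂]].
At the point, J = [[4.000, 1.000], [-8.000, -3.000]] (det J = -4.000).
Solving J·Δ = −F gives Δ = (0.000, 3.000).
Then the next iterate is (x₁, x₂)₁ = (-1.000, 1.000).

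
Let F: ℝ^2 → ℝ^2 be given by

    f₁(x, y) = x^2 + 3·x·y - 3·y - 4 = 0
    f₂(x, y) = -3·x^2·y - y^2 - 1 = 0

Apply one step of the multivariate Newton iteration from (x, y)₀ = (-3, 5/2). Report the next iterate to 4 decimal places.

(-2.8028, 0.4413)

At (-3, 5/2): F = (-25.0000, -74.7500).
Jacobian J = [[2·x + 3·y, 3·x - 3], [-6·x·y, -3·x^2 - 2·y]].
At the point, J = [[1.5000, -12.0000], [45.0000, -32.0000]] (det J = 492.0000).
Solving J·Δ = −F gives Δ = (0.1972, -2.0587).
Then the next iterate is (x, y)₁ = (-2.8028, 0.4413).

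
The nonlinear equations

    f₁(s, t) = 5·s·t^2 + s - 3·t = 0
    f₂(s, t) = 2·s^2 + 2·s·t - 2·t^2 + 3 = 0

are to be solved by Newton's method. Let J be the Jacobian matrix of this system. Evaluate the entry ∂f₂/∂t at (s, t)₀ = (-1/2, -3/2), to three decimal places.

5.000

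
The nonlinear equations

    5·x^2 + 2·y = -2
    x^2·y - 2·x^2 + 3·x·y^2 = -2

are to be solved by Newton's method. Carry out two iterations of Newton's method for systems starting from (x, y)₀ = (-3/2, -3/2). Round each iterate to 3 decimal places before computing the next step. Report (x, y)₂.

At (-3/2, -3/2): F = (10.250, -16.000).
Jacobian J = [[10·x, 2], [2·x·y - 4·x + 3·y^2, x^2 + 6·x·y]].
At the point, J = [[-15.000, 2.000], [17.250, 15.750]] (det J = -270.750).
Solving J·Δ = −F gives Δ = (0.714, 0.233).
Then the next iterate is (x, y)₁ = (-0.786, -1.267).
Round to (-0.786, -1.267) and repeat: F = (2.55498, -3.80361), J = [[-7.860, 2.000], [9.95159, 6.59297]].
Δ = (0.341, 0.062), so (x, y)₂ = (-0.445, -1.205).

(-0.445, -1.205)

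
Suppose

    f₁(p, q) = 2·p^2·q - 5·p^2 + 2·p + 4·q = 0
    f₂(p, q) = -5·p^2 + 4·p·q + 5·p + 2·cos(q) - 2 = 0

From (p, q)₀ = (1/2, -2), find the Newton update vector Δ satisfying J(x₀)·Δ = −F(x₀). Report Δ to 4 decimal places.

At (1/2, -2): F = (-9.2500, -5.582294).
Jacobian J = [[4·p·q - 10·p + 2, 2·p^2 + 4], [-10·p + 4·q + 5, 4·p - 2·sin(q)]].
At the point, J = [[-7.0000, 4.5000], [-8.0000, 3.818595]] (det J = 9.269836).
Solving J·Δ = −F gives Δ = (1.1005, 3.7675).

(1.1005, 3.7675)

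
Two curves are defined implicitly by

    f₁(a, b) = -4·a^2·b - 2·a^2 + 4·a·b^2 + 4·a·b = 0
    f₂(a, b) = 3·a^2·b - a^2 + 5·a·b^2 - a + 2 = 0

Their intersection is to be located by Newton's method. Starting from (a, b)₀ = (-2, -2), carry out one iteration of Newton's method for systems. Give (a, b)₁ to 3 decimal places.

(-1.232, -1.464)

At (-2, -2): F = (8.000, -64.000).
Jacobian J = [[-8·a·b - 4·a + 4·b^2 + 4·b, -4·a^2 + 8·a·b + 4·a], [6·a·b - 2·a + 5·b^2 - 1, 3·a^2 + 10·a·b]].
At the point, J = [[-16.000, 8.000], [47.000, 52.000]] (det J = -1208.000).
Solving J·Δ = −F gives Δ = (0.768, 0.536).
Then the next iterate is (a, b)₁ = (-1.232, -1.464).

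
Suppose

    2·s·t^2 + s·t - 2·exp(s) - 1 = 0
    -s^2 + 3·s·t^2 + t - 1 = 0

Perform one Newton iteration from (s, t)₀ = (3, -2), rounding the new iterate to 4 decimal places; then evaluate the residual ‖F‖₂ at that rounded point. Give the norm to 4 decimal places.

12.0623

At (3, -2): F = (-23.171074, 24.0000).
Jacobian J = [[2·t^2 + t - 2·exp(s), 4·s·t + s], [-2·s + 3·t^2, 6·s·t + 1]].
At the point, J = [[-34.171074, -21.0000], [6.0000, -35.0000]] (det J = 1321.987585).
Solving J·Δ = −F gives Δ = (-0.9947, 0.5152).
Then the next iterate is (s, t)₁ = (2.0053, -1.4848).
Re-evaluating at (2.0053, -1.4848): F = (-9.992220, 6.756812), so ‖F‖₂ = 12.0623.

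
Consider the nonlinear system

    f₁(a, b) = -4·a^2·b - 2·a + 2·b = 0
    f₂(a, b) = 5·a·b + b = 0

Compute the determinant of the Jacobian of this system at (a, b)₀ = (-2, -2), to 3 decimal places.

166.000

J = [[-8·a·b - 2, -4·a^2 + 2], [5·b, 5·a + 1]].
At the point, J = [[-34.000, -14.000], [-10.000, -9.000]].
det J = 166.000.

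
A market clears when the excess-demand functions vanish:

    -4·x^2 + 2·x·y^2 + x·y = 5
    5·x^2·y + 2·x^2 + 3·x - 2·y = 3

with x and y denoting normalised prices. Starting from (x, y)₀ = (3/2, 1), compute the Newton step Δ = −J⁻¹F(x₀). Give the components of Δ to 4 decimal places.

(-0.7683, 0.3447)

At (3/2, 1): F = (-9.5000, 15.2500).
Jacobian J = [[-8·x + 2·y^2 + y, 4·x·y + x], [10·x·y + 4·x + 3, 5·x^2 - 2]].
At the point, J = [[-9.0000, 7.5000], [24.0000, 9.2500]] (det J = -263.2500).
Solving J·Δ = −F gives Δ = (-0.7683, 0.3447).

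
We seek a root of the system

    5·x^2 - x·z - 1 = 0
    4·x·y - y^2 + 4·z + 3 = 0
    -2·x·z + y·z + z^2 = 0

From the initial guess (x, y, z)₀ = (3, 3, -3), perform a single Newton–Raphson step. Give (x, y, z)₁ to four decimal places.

At (3, 3, -3): F = (53.0000, 18.0000, 18.0000).
Jacobian J = [[10·x - z, 0, -x], [4·y, 4·x - 2·y, 4], [-2·z, z, -2·x + y + 2·z]].
At the point, J = [[33.0000, 0.0000, -3.0000], [12.0000, 6.0000, 4.0000], [6.0000, -3.0000, -9.0000]] (det J = -1170.0000).
Solving J·Δ = −F gives Δ = (-1.4872, -0.8974, 1.3077).
Then the next iterate is (x, y, z)₁ = (1.5128, 2.1026, -1.6923).

(1.5128, 2.1026, -1.6923)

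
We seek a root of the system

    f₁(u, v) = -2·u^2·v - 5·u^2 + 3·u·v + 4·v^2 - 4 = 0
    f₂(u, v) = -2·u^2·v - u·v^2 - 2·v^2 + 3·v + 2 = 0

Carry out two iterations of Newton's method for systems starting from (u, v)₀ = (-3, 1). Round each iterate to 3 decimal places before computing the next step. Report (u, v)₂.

At (-3, 1): F = (-72.000, -12.000).
Jacobian J = [[-4·u·v - 10·u + 3·v, -2·u^2 + 3·u + 8·v], [-4·u·v - v^2, -2·u^2 - 2·u·v - 4·v + 3]].
At the point, J = [[45.000, -19.000], [11.000, -13.000]] (det J = -376.000).
Solving J·Δ = −F gives Δ = (1.883, 0.670).
Then the next iterate is (u, v)₁ = (-1.117, 1.670).
Round to (-1.117, 1.670) and repeat: F = (-8.84630, 0.38012), J = [[23.64156, 7.51362], [4.67266, -2.44460]].
Δ = (0.202, 0.542), so (u, v)₂ = (-0.915, 2.212).

(-0.915, 2.212)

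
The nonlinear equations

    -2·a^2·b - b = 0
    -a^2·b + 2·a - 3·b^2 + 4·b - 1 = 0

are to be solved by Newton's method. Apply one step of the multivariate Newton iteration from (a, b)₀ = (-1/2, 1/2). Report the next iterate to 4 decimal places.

At (-1/2, 1/2): F = (-0.7500, -0.8750).
Jacobian J = [[-4·a·b, -2·a^2 - 1], [-2·a·b + 2, -a^2 - 6·b + 4]].
At the point, J = [[1.0000, -1.5000], [2.5000, 0.7500]] (det J = 4.5000).
Solving J·Δ = −F gives Δ = (0.4167, -0.2222).
Then the next iterate is (a, b)₁ = (-0.0833, 0.2778).

(-0.0833, 0.2778)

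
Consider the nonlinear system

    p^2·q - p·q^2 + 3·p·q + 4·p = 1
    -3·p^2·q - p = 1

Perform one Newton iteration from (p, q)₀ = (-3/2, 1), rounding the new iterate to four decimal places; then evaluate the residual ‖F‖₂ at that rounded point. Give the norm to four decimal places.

6.3143

At (-3/2, 1): F = (-7.7500, -6.2500).
Jacobian J = [[2·p·q - q^2 + 3·q + 4, p^2 - 2·p·q + 3·p], [-6·p·q - 1, -3·p^2]].
At the point, J = [[3.0000, 0.7500], [8.0000, -6.7500]] (det J = -26.2500).
Solving J·Δ = −F gives Δ = (2.1714, 1.6476).
Then the next iterate is (p, q)₁ = (0.6714, 2.6476).
Re-evaluating at (0.6714, 2.6476): F = (3.505505, -5.251839), so ‖F‖₂ = 6.3143.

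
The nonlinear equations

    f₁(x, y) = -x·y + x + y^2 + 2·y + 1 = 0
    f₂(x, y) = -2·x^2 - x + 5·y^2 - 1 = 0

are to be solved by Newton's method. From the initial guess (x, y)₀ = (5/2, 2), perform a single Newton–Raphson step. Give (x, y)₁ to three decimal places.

At (5/2, 2): F = (6.500, 4.000).
Jacobian J = [[-y + 1, -x + 2·y + 2], [-4·x - 1, 10·y]].
At the point, J = [[-1.000, 3.500], [-11.000, 20.000]] (det J = 18.500).
Solving J·Δ = −F gives Δ = (-6.270, -3.649).
Then the next iterate is (x, y)₁ = (-3.770, -1.649).

(-3.770, -1.649)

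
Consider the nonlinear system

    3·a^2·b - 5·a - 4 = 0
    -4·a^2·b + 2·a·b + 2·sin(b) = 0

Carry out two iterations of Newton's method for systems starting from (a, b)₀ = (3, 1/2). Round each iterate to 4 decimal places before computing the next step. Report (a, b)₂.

(-0.9304, 0.5831)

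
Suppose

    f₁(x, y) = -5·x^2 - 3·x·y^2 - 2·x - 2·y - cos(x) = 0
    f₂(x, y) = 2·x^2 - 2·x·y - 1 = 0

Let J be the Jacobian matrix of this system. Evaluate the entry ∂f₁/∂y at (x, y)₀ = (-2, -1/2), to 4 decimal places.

-8.0000

∂f₁/∂y = -6·x·y - 2.
At (-2, -1/2) this is -8.0000.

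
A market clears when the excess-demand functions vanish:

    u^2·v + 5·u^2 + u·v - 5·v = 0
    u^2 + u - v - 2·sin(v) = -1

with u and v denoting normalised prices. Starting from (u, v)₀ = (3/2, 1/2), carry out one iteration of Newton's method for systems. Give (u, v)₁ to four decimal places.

(0.8986, 0.8215)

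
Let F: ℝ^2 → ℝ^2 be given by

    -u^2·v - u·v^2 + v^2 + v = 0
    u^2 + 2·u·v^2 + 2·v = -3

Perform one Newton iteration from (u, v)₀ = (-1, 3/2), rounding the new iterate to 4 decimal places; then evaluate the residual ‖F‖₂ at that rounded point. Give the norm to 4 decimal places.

8.2049

At (-1, 3/2): F = (4.5000, 2.5000).
Jacobian J = [[-2·u·v - v^2, -u^2 - 2·u·v + 2·v + 1], [2·u + 2·v^2, 4·u·v + 2]].
At the point, J = [[0.7500, 6.0000], [2.5000, -4.0000]] (det J = -18.0000).
Solving J·Δ = −F gives Δ = (-1.8333, -0.5208).
Then the next iterate is (u, v)₁ = (-2.8333, 0.9792).
Re-evaluating at (-2.8333, 0.9792): F = (-3.205922, 7.552668), so ‖F‖₂ = 8.2049.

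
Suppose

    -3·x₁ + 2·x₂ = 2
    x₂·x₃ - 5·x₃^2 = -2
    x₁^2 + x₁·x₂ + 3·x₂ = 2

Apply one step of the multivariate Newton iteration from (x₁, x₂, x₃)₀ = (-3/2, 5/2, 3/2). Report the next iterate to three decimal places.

At (-3/2, 5/2, 3/2): F = (7.500, -5.500, 4.000).
Jacobian J = [[-3, 2, 0], [0, x₃, x₂ - 10·x₃], [2·x₁ + x₂, x₁ + 3, 0]].
At the point, J = [[-3.000, 2.000, 0.000], [0.000, 1.500, -12.500], [-0.500, 1.500, 0.000]] (det J = -43.750).
Solving J·Δ = −F gives Δ = (0.929, -2.357, -0.723).
Then the next iterate is (x₁, x₂, x₃)₁ = (-0.571, 0.143, 0.777).

(-0.571, 0.143, 0.777)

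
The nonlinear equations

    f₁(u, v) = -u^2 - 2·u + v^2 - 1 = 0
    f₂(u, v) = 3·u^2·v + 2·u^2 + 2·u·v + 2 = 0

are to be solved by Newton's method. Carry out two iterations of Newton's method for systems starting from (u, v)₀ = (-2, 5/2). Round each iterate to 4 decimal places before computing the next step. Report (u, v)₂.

(-0.8469, 0.4875)

At (-2, 5/2): F = (5.2500, 30.0000).
Jacobian J = [[-2·u - 2, 2·v], [6·u·v + 4·u + 2·v, 3·u^2 + 2·u]].
At the point, J = [[2.0000, 5.0000], [-33.0000, 8.0000]] (det J = 181.0000).
Solving J·Δ = −F gives Δ = (0.5967, -1.2887).
Then the next iterate is (u, v)₁ = (-1.4033, 1.2113).
Round to (-1.4033, 1.2113) and repeat: F = (1.304597, 9.694928), J = [[0.8066, 2.4226], [-13.389504, 3.101153]].
Δ = (0.5564, -0.7238), so (u, v)₂ = (-0.8469, 0.4875).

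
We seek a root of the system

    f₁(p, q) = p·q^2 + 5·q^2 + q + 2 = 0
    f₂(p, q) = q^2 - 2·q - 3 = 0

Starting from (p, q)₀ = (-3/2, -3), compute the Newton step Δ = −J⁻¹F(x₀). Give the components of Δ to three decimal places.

(-0.056, 1.500)

At (-3/2, -3): F = (30.500, 12.000).
Jacobian J = [[q^2, 2·p·q + 10·q + 1], [0, 2·q - 2]].
At the point, J = [[9.000, -20.000], [0.000, -8.000]] (det J = -72.000).
Solving J·Δ = −F gives Δ = (-0.056, 1.500).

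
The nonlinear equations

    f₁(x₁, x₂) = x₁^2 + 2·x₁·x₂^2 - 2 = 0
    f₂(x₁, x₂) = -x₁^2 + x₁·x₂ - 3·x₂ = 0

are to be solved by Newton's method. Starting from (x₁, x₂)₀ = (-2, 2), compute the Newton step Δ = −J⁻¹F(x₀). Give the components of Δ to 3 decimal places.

At (-2, 2): F = (-14.000, -14.000).
Jacobian J = [[2·x₁ + 2·x₂^2, 4·x₁·x₂], [-2·x₁ + x₂, x₁ - 3]].
At the point, J = [[4.000, -16.000], [6.000, -5.000]] (det J = 76.000).
Solving J·Δ = −F gives Δ = (2.026, -0.368).

(2.026, -0.368)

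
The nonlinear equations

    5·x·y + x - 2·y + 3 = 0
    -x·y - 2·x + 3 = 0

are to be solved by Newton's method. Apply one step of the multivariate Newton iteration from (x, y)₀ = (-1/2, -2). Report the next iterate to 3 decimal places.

(3.778, -8.000)

At (-1/2, -2): F = (11.500, 3.000).
Jacobian J = [[5·y + 1, 5·x - 2], [-y - 2, -x]].
At the point, J = [[-9.000, -4.500], [0.000, 0.500]] (det J = -4.500).
Solving J·Δ = −F gives Δ = (4.278, -6.000).
Then the next iterate is (x, y)₁ = (3.778, -8.000).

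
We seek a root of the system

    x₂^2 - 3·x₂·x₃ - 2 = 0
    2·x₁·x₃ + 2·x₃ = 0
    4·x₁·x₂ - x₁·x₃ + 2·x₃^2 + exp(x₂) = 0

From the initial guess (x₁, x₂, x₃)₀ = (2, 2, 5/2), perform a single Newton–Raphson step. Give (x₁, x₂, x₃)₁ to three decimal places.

At (2, 2, 5/2): F = (-13.000, 15.000, 30.88906).
Jacobian J = [[0, 2·x₂ - 3·x₃, -3·x₂], [2·x₃, 0, 2·x₁ + 2], [4·x₂ - x₃, 4·x₁ + exp(x₂), -x₁ + 4·x₃]].
At the point, J = [[0.000, -3.500, -6.000], [5.000, 0.000, 6.000], [5.500, 15.38906, 8.000]] (det J = -437.17168).
Solving J·Δ = −F gives Δ = (-0.945, -0.779, -1.712).
Then the next iterate is (x₁, x₂, x₃)₁ = (1.055, 1.221, 0.788).

(1.055, 1.221, 0.788)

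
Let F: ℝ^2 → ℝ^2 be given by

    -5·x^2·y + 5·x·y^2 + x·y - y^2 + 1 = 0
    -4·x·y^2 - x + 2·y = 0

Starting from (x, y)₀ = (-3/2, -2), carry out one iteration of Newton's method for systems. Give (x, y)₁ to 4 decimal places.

(-1.0332, -1.3834)

At (-3/2, -2): F = (-7.5000, 21.5000).
Jacobian J = [[-10·x·y + 5·y^2 + y, -5·x^2 + 10·x·y + x - 2·y], [-4·y^2 - 1, -8·x·y + 2]].
At the point, J = [[-12.0000, 21.2500], [-17.0000, -22.0000]] (det J = 625.2500).
Solving J·Δ = −F gives Δ = (0.4668, 0.6166).
Then the next iterate is (x, y)₁ = (-1.0332, -1.3834).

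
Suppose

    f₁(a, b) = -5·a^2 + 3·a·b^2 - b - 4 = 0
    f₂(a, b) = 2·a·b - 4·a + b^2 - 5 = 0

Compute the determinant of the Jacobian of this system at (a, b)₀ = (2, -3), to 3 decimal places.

J = [[-10·a + 3·b^2, 6·a·b - 1], [2·b - 4, 2·a + 2·b]].
At the point, J = [[7.000, -37.000], [-10.000, -2.000]].
det J = -384.000.

-384.000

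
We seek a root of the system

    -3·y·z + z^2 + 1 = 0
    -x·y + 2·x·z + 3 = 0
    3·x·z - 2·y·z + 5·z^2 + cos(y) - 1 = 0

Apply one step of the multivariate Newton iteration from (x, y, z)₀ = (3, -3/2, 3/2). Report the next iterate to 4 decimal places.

At (3, -3/2, 3/2): F = (10.0000, 16.5000, 28.320737).
Jacobian J = [[0, -3·z, -3·y + 2·z], [-y + 2·z, -x, 2·x], [3·z, -2·z - sin(y), 3·x - 2·y + 10·z]].
At the point, J = [[0.0000, -4.5000, 7.5000], [4.5000, -3.0000, 6.0000], [4.5000, -2.002505, 27.0000]] (det J = 458.915456).
Solving J·Δ = −F gives Δ = (-2.0475, 1.1899, -0.6194).
Then the next iterate is (x, y, z)₁ = (0.9525, -0.3101, 0.8806).

(0.9525, -0.3101, 0.8806)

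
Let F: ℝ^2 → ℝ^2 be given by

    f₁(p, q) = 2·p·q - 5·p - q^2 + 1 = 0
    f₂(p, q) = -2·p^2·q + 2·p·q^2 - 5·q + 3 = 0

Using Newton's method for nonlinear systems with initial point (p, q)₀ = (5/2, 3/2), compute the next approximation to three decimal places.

(0.976, 3.101)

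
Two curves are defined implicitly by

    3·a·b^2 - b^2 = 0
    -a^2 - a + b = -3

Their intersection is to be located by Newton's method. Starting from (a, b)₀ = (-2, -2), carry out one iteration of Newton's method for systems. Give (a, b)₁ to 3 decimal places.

At (-2, -2): F = (-28.000, -1.000).
Jacobian J = [[3·b^2, 6·a·b - 2·b], [-2·a - 1, 1]].
At the point, J = [[12.000, 28.000], [3.000, 1.000]] (det J = -72.000).
Solving J·Δ = −F gives Δ = (0.000, 1.000).
Then the next iterate is (a, b)₁ = (-2.000, -1.000).

(-2.000, -1.000)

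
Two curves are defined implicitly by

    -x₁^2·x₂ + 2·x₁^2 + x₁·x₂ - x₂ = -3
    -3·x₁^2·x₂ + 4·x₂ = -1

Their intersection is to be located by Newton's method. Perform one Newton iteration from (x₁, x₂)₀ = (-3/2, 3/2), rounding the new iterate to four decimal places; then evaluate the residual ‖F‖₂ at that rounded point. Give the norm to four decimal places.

At (-3/2, 3/2): F = (0.3750, -3.1250).
Jacobian J = [[-2·x₁·x₂ + 4·x₁ + x₂, -x₁^2 + x₁ - 1], [-6·x₁·x₂, -3·x₁^2 + 4]].
At the point, J = [[0.0000, -4.7500], [13.5000, -2.7500]] (det J = 64.1250).
Solving J·Δ = −F gives Δ = (0.2476, 0.0789).
Then the next iterate is (x₁, x₂)₁ = (-1.2524, 1.5789).
Re-evaluating at (-1.2524, 1.5789): F = (0.104183, -0.113941), so ‖F‖₂ = 0.1544.

0.1544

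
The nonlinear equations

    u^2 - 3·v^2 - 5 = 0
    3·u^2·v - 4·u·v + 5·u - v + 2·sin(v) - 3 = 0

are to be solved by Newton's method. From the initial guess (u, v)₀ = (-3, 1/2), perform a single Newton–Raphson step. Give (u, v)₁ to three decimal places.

At (-3, 1/2): F = (3.250, 1.95885).
Jacobian J = [[2·u, -6·v], [6·u·v - 4·v + 5, 3·u^2 - 4·u + 2·cos(v) - 1]].
At the point, J = [[-6.000, -3.000], [-6.000, 39.75517]] (det J = -256.53099).
Solving J·Δ = −F gives Δ = (0.527, 0.030).
Then the next iterate is (u, v)₁ = (-2.473, 0.530).

(-2.473, 0.530)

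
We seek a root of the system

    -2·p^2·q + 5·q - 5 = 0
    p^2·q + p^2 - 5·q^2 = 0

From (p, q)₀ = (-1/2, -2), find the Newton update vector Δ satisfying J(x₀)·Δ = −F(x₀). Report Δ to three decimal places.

At (-1/2, -2): F = (-14.000, -20.250).
Jacobian J = [[-4·p·q, -2·p^2 + 5], [2·p·q + 2·p, p^2 - 10·q]].
At the point, J = [[-4.000, 4.500], [1.000, 20.250]] (det J = -85.500).
Solving J·Δ = −F gives Δ = (-2.250, 1.111).

(-2.250, 1.111)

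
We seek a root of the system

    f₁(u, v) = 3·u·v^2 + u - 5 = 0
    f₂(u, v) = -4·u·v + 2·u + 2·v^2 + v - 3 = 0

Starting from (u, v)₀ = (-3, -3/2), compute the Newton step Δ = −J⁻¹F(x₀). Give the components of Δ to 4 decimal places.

At (-3, -3/2): F = (-28.2500, -24.0000).
Jacobian J = [[3·v^2 + 1, 6·u·v], [-4·v + 2, -4·u + 4·v + 1]].
At the point, J = [[7.7500, 27.0000], [8.0000, 7.0000]] (det J = -161.7500).
Solving J·Δ = −F gives Δ = (2.7836, 0.2473).

(2.7836, 0.2473)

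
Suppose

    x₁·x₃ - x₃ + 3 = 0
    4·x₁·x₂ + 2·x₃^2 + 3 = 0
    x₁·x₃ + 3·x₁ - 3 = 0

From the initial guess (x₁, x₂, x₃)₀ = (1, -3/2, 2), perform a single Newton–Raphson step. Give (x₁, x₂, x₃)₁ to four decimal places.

At (1, -3/2, 2): F = (3.0000, 5.0000, 2.0000).
Jacobian J = [[x₃, 0, x₁ - 1], [4·x₂, 4·x₁, 4·x₃], [x₃ + 3, 0, x₁]].
At the point, J = [[2.0000, 0.0000, 0.0000], [-6.0000, 4.0000, 8.0000], [5.0000, 0.0000, 1.0000]] (det J = 8.0000).
Solving J·Δ = −F gives Δ = (-1.5000, -14.5000, 5.5000).
Then the next iterate is (x₁, x₂, x₃)₁ = (-0.5000, -16.0000, 7.5000).

(-0.5000, -16.0000, 7.5000)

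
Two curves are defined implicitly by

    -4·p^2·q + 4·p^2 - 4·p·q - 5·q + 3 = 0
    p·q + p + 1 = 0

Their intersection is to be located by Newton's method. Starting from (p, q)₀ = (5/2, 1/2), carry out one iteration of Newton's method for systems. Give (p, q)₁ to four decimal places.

At (5/2, 1/2): F = (8.0000, 4.7500).
Jacobian J = [[-8·p·q + 8·p - 4·q, -4·p^2 - 4·p - 5], [q + 1, p]].
At the point, J = [[8.0000, -40.0000], [1.5000, 2.5000]] (det J = 80.0000).
Solving J·Δ = −F gives Δ = (-2.6250, -0.3250).
Then the next iterate is (p, q)₁ = (-0.1250, 0.1750).

(-0.1250, 0.1750)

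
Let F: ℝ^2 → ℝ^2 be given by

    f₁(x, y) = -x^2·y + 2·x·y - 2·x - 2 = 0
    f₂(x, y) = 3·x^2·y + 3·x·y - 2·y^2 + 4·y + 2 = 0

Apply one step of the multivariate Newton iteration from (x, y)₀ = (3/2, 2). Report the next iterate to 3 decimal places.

(0.569, 1.702)

At (3/2, 2): F = (-3.500, 24.500).
Jacobian J = [[-2·x·y + 2·y - 2, -x^2 + 2·x], [6·x·y + 3·y, 3·x^2 + 3·x - 4·y + 4]].
At the point, J = [[-4.000, 0.750], [24.000, 7.250]] (det J = -47.000).
Solving J·Δ = −F gives Δ = (-0.931, -0.298).
Then the next iterate is (x, y)₁ = (0.569, 1.702).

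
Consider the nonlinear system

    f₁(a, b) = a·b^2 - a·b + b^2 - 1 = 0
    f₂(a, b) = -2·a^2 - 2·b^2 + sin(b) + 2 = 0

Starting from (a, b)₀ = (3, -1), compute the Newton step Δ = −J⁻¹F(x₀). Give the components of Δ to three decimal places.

At (3, -1): F = (6.000, -18.84147).
Jacobian J = [[b^2 - b, 2·a·b - a + 2·b], [-4·a, -4·b + cos(b)]].
At the point, J = [[2.000, -11.000], [-12.000, 4.54030]] (det J = -122.91940).
Solving J·Δ = −F gives Δ = (-1.464, 0.279).

(-1.464, 0.279)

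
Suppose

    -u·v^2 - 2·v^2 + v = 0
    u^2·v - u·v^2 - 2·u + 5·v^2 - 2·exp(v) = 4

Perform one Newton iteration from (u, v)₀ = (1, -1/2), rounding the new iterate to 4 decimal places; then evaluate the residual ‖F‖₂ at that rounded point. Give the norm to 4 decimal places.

2.7569

At (1, -1/2): F = (-1.2500, -6.713061).
Jacobian J = [[-v^2, -2·u·v - 4·v + 1], [2·u·v - v^2 - 2, u^2 - 2·u·v + 10·v - 2·exp(v)]].
At the point, J = [[-0.2500, 4.0000], [-3.2500, -4.213061]] (det J = 14.053265).
Solving J·Δ = −F gives Δ = (-2.2855, 0.1697).
Then the next iterate is (u, v)₁ = (-1.2855, -0.3303).
Re-evaluating at (-1.2855, -0.3303): F = (-0.408251, -2.726504), so ‖F‖₂ = 2.7569.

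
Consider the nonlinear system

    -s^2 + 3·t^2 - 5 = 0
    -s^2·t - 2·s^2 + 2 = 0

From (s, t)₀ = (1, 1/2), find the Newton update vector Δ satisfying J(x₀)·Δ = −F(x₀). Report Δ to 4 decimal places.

(-0.3971, 1.4853)

At (1, 1/2): F = (-5.2500, -0.5000).
Jacobian J = [[-2·s, 6·t], [-2·s·t - 4·s, -s^2]].
At the point, J = [[-2.0000, 3.0000], [-5.0000, -1.0000]] (det J = 17.0000).
Solving J·Δ = −F gives Δ = (-0.3971, 1.4853).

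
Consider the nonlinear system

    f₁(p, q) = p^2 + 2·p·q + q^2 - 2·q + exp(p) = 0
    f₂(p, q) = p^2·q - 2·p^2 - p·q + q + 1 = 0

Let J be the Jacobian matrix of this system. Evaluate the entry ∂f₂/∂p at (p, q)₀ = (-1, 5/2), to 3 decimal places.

-3.500

∂f₂/∂p = 2·p·q - 4·p - q.
At (-1, 5/2) this is -3.500.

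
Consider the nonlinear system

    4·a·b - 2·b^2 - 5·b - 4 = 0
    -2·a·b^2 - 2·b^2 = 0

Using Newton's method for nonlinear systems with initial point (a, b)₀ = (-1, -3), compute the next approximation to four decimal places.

At (-1, -3): F = (5.0000, 0.0000).
Jacobian J = [[4·b, 4·a - 4·b - 5], [-2·b^2, -4·a·b - 4·b]].
At the point, J = [[-12.0000, 3.0000], [-18.0000, 0.0000]] (det J = 54.0000).
Solving J·Δ = −F gives Δ = (0.0000, -1.6667).
Then the next iterate is (a, b)₁ = (-1.0000, -4.6667).

(-1.0000, -4.6667)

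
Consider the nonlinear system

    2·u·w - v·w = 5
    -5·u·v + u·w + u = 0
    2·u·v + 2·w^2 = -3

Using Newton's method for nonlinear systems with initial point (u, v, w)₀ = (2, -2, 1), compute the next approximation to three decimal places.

(-54.250, -65.500, 9.000)

At (2, -2, 1): F = (1.000, 24.000, -3.000).
Jacobian J = [[2·w, -w, 2·u - v], [-5·v + w + 1, -5·u, u], [2·v, 2·u, 4·w]].
At the point, J = [[2.000, -1.000, 6.000], [12.000, -10.000, 2.000], [-4.000, 4.000, 4.000]] (det J = 8.000).
Solving J·Δ = −F gives Δ = (-56.250, -63.500, 8.000).
Then the next iterate is (u, v, w)₁ = (-54.250, -65.500, 9.000).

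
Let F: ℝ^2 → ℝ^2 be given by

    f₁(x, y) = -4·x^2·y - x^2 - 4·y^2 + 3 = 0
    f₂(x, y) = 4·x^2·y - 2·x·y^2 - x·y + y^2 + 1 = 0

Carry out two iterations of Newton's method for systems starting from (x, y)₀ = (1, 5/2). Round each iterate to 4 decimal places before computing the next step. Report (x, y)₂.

(0.5389, 0.9990)

At (1, 5/2): F = (-33.0000, 2.2500).
Jacobian J = [[-8·x·y - 2·x, -4·x^2 - 8·y], [8·x·y - 2·y^2 - y, 4·x^2 - 4·x·y - x + 2·y]].
At the point, J = [[-22.0000, -24.0000], [5.0000, -2.0000]] (det J = 164.0000).
Solving J·Δ = −F gives Δ = (-0.7317, -0.7043).
Then the next iterate is (x, y)₁ = (0.2683, 1.7957).
Round to (0.2683, 1.7957) and repeat: F = (-10.487192, 2.529518), J = [[-4.390890, -14.653540], [-4.390487, 1.683894]].
Δ = (0.2706, -0.7967), so (x, y)₂ = (0.5389, 0.9990).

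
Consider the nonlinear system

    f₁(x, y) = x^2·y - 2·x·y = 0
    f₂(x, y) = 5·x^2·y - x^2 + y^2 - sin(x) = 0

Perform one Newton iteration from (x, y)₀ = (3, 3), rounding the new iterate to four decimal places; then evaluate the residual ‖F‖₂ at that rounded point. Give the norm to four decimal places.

At (3, 3): F = (9.0000, 134.858880).
Jacobian J = [[2·x·y - 2·y, x^2 - 2·x], [10·x·y - 2·x - cos(x), 5·x^2 + 2·y]].
At the point, J = [[12.0000, 3.0000], [84.989992, 51.0000]] (det J = 357.030023).
Solving J·Δ = −F gives Δ = (-0.1524, -2.3903).
Then the next iterate is (x, y)₁ = (2.8476, 0.6097).
Re-evaluating at (2.8476, 0.6097): F = (1.471588, 16.692888), so ‖F‖₂ = 16.7576.

16.7576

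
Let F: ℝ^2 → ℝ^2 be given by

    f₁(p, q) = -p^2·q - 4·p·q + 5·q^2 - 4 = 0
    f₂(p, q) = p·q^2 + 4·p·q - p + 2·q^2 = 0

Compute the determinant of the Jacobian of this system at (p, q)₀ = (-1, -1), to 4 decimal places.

J = [[-2·p·q - 4·q, -p^2 - 4·p + 10·q], [q^2 + 4·q - 1, 2·p·q + 4·p + 4·q]].
At the point, J = [[2.0000, -7.0000], [-4.0000, -6.0000]].
det J = -40.0000.

-40.0000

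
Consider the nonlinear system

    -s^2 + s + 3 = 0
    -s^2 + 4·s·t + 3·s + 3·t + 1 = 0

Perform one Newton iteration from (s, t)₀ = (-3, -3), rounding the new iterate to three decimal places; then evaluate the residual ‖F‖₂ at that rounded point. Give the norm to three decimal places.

At (-3, -3): F = (-9.000, 10.000).
Jacobian J = [[-2·s + 1, 0], [-2·s + 4·t + 3, 4·s + 3]].
At the point, J = [[7.000, 0.000], [-3.000, -9.000]] (det J = -63.000).
Solving J·Δ = −F gives Δ = (1.286, 0.683).
Then the next iterate is (s, t)₁ = (-1.714, -2.317).
Re-evaluating at (-1.714, -2.317): F = (-1.65180, 1.85456), so ‖F‖₂ = 2.484.

2.484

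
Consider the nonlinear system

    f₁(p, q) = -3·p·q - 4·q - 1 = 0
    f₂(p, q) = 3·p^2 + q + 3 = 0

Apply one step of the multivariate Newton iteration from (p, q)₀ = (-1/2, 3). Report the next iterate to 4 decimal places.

(0.0076, -2.2273)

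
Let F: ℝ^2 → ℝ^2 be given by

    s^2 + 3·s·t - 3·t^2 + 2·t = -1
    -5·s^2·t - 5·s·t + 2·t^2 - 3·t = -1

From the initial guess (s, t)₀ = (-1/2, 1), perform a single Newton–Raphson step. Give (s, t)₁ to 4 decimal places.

At (-1/2, 1): F = (-1.2500, 1.2500).
Jacobian J = [[2·s + 3·t, 3·s - 6·t + 2], [-10·s·t - 5·t, -5·s^2 - 5·s + 4·t - 3]].
At the point, J = [[2.0000, -5.5000], [0.0000, 2.2500]] (det J = 4.5000).
Solving J·Δ = −F gives Δ = (-0.9028, -0.5556).
Then the next iterate is (s, t)₁ = (-1.4028, 0.4444).

(-1.4028, 0.4444)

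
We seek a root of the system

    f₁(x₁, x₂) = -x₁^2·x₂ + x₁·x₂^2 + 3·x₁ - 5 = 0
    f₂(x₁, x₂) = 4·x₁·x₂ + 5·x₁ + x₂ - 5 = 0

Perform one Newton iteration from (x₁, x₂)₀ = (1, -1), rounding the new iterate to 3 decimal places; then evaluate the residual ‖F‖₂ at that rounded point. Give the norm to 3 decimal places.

1.709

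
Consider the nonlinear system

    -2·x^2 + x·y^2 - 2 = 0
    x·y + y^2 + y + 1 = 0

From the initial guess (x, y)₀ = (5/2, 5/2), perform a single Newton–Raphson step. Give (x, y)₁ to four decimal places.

At (5/2, 5/2): F = (1.1250, 16.0000).
Jacobian J = [[-4·x + y^2, 2·x·y], [y, x + 2·y + 1]].
At the point, J = [[-3.7500, 12.5000], [2.5000, 8.5000]] (det J = -63.1250).
Solving J·Δ = −F gives Δ = (-3.0168, -0.9950).
Then the next iterate is (x, y)₁ = (-0.5168, 1.5050).

(-0.5168, 1.5050)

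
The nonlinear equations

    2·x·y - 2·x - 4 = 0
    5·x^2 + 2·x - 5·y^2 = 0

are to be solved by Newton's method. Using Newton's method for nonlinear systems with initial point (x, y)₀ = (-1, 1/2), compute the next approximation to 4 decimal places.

(0.6818, -1.8409)

At (-1, 1/2): F = (-3.0000, 1.7500).
Jacobian J = [[2·y - 2, 2·x], [10·x + 2, -10·y]].
At the point, J = [[-1.0000, -2.0000], [-8.0000, -5.0000]] (det J = -11.0000).
Solving J·Δ = −F gives Δ = (1.6818, -2.3409).
Then the next iterate is (x, y)₁ = (0.6818, -1.8409).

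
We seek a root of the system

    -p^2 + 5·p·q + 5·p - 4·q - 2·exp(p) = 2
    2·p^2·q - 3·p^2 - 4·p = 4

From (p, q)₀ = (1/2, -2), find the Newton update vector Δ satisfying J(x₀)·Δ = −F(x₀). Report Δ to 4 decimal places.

(-0.5508, 3.3824)

At (1/2, -2): F = (-0.047443, -7.7500).
Jacobian J = [[-2·p + 5·q - 2·exp(p) + 5, 5·p - 4], [4·p·q - 6·p - 4, 2·p^2]].
At the point, J = [[-9.297443, -1.5000], [-11.0000, 0.5000]] (det J = -21.148721).
Solving J·Δ = −F gives Δ = (-0.5508, 3.3824).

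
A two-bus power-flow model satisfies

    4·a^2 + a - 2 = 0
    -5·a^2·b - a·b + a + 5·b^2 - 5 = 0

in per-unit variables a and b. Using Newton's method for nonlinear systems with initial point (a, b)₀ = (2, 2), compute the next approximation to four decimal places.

At (2, 2): F = (16.0000, -27.0000).
Jacobian J = [[8·a + 1, 0], [-10·a·b - b + 1, -5·a^2 - a + 10·b]].
At the point, J = [[17.0000, 0.0000], [-41.0000, -2.0000]] (det J = -34.0000).
Solving J·Δ = −F gives Δ = (-0.9412, 5.7941).
Then the next iterate is (a, b)₁ = (1.0588, 7.7941).

(1.0588, 7.7941)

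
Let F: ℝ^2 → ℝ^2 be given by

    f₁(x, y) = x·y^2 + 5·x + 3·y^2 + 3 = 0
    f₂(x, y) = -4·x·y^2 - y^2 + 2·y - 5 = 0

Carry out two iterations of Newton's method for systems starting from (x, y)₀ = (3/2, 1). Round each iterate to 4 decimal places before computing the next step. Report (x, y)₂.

At (3/2, 1): F = (15.0000, -10.0000).
Jacobian J = [[y^2 + 5, 2·x·y + 6·y], [-4·y^2, -8·x·y - 2·y + 2]].
At the point, J = [[6.0000, 9.0000], [-4.0000, -12.0000]] (det J = -36.0000).
Solving J·Δ = −F gives Δ = (-2.5000, 0.0000).
Then the next iterate is (x, y)₁ = (-1.0000, 1.0000).
Round to (-1.0000, 1.0000) and repeat: F = (0.0000, 0.0000), J = [[6.0000, 4.0000], [-4.0000, 8.0000]].
Δ = (0.0000, 0.0000), so (x, y)₂ = (-1.0000, 1.0000).

(-1.0000, 1.0000)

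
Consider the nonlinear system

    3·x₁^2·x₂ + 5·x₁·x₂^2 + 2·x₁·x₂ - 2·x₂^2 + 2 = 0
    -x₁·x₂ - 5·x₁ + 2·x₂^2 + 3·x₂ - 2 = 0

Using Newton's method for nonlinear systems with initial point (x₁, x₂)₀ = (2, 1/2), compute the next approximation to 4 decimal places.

At (2, 1/2): F = (12.0000, -11.0000).
Jacobian J = [[6·x₁·x₂ + 5·x₂^2 + 2·x₂, 3·x₁^2 + 10·x₁·x₂ + 2·x₁ - 4·x₂], [-x₂ - 5, -x₁ + 4·x₂ + 3]].
At the point, J = [[8.2500, 24.0000], [-5.5000, 3.0000]] (det J = 156.7500).
Solving J·Δ = −F gives Δ = (-1.9139, 0.1579).
Then the next iterate is (x₁, x₂)₁ = (0.0861, 0.6579).

(0.0861, 0.6579)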